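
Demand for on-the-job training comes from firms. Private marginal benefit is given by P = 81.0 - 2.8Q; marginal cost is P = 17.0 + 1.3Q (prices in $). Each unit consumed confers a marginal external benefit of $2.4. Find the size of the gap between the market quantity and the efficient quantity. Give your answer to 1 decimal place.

0.6 units

Market equilibrium (private): 17.0 + 1.3Q = 81.0 - 2.8Q → Q_m = 15.6098.
Social marginal benefit = demand + MEB = 83.4 - 2.8Q.
Set SMB = MC: 83.4 - 2.8Q = 17.0 + 1.3Q → Q* = 16.1951.
Gap = |15.6098 − 16.1951| = 0.5853.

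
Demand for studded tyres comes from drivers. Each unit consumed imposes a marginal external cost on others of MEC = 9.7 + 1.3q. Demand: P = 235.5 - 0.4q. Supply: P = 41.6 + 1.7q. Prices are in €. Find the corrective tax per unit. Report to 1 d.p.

tax = €80.1 per unit

Social marginal benefit = demand − MEC = 225.8 - 1.7q.
Set SMB = MC: 225.8 - 1.7q = 41.6 + 1.7q → q* = 54.1765.
The Pigouvian tax equals MEC at q*: 9.7 + 1.3×54.1765 = 80.1295.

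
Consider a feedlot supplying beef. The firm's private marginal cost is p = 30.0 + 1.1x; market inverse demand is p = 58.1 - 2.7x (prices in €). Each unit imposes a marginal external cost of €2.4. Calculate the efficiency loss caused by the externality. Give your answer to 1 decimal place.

Market equilibrium (private): 30.0 + 1.1x = 58.1 - 2.7x → x_m = 7.3947.
Social marginal cost = private MC + MEC = 32.4 + 1.1x.
Set SMC = demand: 32.4 + 1.1x = 58.1 - 2.7x → x* = 6.7632.
Between x* and x_m the wedge SMC − demand runs linearly from 0 to MEC(x_m), so the loss is a triangle.
DWL = ½ × 0.6315 × 2.4000 = 0.7578.

DWL = €0.8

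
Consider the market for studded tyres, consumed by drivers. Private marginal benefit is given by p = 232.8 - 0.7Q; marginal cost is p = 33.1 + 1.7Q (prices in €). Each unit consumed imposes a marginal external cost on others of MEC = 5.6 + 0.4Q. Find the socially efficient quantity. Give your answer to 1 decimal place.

Q* = 69.3

Social marginal benefit = demand − MEC = 227.2 - 1.1Q.
Set SMB = MC: 227.2 - 1.1Q = 33.1 + 1.7Q → Q* = 69.3214.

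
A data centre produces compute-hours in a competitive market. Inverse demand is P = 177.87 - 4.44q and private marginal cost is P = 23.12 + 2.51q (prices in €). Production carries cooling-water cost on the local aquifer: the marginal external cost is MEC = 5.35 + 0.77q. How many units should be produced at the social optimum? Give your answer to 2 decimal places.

q* = 19.35

Social marginal cost = private MC + MEC = 28.47 + 3.28q.
Set SMC = demand: 28.47 + 3.28q = 177.87 - 4.44q → q* = 19.3523.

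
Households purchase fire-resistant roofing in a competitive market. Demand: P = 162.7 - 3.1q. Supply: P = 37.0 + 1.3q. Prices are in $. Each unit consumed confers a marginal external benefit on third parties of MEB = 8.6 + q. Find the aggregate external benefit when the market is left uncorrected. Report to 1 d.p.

Market equilibrium (private): 37.0 + 1.3q = 162.7 - 3.1q → q_m = 28.5682.
Total external benefit = ∫₀^{q_m} (8.6 + 1.0q) dq = 8.6×28.5682 + ½×1.0×28.5682² = 653.7575.

$653.8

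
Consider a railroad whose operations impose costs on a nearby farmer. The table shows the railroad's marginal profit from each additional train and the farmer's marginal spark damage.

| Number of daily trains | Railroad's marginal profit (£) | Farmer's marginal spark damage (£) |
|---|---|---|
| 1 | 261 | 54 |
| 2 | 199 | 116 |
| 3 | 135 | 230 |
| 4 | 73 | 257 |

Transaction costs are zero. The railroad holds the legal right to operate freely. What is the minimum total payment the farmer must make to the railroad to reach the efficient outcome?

Left alone the railroad would choose level 4 (marginal profit stays positive).
Efficient level: k* = 2 (marginal profit ≥ marginal spark damage through 2).
The farmer must at least cover the railroad's forgone profit from cutting 4→2: 135 + 73 = 208.

£208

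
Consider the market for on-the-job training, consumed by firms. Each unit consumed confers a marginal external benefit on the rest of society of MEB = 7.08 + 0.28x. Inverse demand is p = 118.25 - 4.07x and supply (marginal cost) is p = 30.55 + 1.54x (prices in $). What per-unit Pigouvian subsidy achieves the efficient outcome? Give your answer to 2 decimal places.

subsidy = $12.06 per unit

Social marginal benefit = demand + MEB = 125.33 - 3.79x.
Set SMB = MC: 125.33 - 3.79x = 30.55 + 1.54x → x* = 17.7824.
The Pigouvian subsidy equals MEB at x*: 7.08 + 0.28×17.7824 = 12.0591.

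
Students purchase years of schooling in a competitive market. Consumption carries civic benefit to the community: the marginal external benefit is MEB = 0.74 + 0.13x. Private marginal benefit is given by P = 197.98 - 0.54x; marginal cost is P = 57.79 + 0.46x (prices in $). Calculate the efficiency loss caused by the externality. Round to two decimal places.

Market equilibrium (private): 57.79 + 0.46x = 197.98 - 0.54x → x_m = 140.1900.
Social marginal benefit = demand + MEB = 198.72 - 0.41x.
Set SMB = MC: 198.72 - 0.41x = 57.79 + 0.46x → x* = 161.9885.
Height of the DWL triangle at x_m is SMB(x_m) − MC(x_m) = MEB(x_m) = 18.9647.
DWL = ½ × 21.7985 × 18.9647 = 206.7010.

DWL = $206.70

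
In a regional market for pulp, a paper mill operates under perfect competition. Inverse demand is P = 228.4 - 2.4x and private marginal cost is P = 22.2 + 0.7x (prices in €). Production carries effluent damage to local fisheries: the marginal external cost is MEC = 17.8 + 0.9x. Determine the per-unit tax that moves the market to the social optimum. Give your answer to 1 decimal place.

Social marginal cost = private MC + MEC = 40.0 + 1.6x.
Set SMC = demand: 40.0 + 1.6x = 228.4 - 2.4x → x* = 47.1000.
The Pigouvian tax equals MEC at x*: 17.8 + 0.9×47.1000 = 60.1900.

tax = €60.2 per unit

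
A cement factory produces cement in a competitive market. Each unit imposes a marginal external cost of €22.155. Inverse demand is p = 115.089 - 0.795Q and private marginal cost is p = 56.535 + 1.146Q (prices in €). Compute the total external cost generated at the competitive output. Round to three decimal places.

€668.348

Market equilibrium (private): 56.535 + 1.146Q = 115.089 - 0.795Q → Q_m = 30.1669.
Total external cost = MEC × Q_m = 22.155 × 30.1669 = 668.3477.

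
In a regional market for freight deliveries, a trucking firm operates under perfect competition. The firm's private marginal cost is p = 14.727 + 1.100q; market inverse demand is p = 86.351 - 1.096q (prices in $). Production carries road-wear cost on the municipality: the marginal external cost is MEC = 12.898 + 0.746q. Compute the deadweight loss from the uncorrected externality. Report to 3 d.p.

Market equilibrium (private): 14.727 + 1.100q = 86.351 - 1.096q → q_m = 32.6157.
Social marginal cost = private MC + MEC = 27.625 + 1.846q.
Set SMC = demand: 27.625 + 1.846q = 86.351 - 1.096q → q* = 19.9613.
Height of the DWL triangle at q_m is SMC(q_m) − demand(q_m) = MEC(q_m) = 37.2293.
DWL = ½ × 12.6544 × 37.2293 = 235.5572.

DWL = $235.557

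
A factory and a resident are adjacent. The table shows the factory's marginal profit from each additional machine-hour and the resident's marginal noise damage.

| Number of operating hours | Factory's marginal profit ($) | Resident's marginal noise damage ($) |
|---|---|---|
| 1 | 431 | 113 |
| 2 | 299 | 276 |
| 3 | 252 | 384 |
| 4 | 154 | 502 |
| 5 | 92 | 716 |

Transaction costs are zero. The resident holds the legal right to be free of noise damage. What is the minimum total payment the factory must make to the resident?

Efficient level: marginal profit ≥ marginal noise damage through level 2, so k* = 2.
With the resident holding the right, the factory must at least compensate total damage at k*: 113 + 276 = 389.

$389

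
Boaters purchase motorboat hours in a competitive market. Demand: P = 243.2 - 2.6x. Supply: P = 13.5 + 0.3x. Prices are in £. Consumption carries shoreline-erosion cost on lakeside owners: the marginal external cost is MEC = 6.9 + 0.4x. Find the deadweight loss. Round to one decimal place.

DWL = £225.5

Market equilibrium (private): 13.5 + 0.3x = 243.2 - 2.6x → x_m = 79.2069.
Social marginal benefit = demand − MEC = 236.3 - 3.0x.
Set SMB = MC: 236.3 - 3.0x = 13.5 + 0.3x → x* = 67.5152.
Height of the DWL triangle at x_m is MC(x_m) − SMB(x_m) = MEC(x_m) = 38.5828.
DWL = ½ × 11.6917 × 38.5828 = 225.5493.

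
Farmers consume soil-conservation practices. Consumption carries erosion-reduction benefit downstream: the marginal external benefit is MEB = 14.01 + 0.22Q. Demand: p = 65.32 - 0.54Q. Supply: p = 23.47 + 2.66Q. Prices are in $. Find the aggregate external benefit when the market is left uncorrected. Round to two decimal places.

$202.04

Market equilibrium (private): 23.47 + 2.66Q = 65.32 - 0.54Q → Q_m = 13.0781.
Total external benefit = ∫₀^{Q_m} (14.01 + 0.22Q) dQ = 14.01×13.0781 + ½×0.22×13.0781² = 202.0382.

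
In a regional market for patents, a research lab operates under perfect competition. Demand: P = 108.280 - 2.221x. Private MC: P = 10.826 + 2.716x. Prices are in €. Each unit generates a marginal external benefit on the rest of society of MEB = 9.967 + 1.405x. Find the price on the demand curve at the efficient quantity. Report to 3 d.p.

P = €40.731

Social marginal cost = private MC − MEB = 0.859 + 1.311x.
Set SMC = demand: 0.859 + 1.311x = 108.280 - 2.221x → x* = 30.4136.
Consumer price on the demand curve at x*: 108.280 − 2.221×30.4136 = 40.7314.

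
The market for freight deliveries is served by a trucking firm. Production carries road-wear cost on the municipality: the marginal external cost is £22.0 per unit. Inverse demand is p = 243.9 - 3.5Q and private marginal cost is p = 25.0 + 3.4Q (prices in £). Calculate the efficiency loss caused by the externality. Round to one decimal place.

DWL = £35.1

Market equilibrium (private): 25.0 + 3.4Q = 243.9 - 3.5Q → Q_m = 31.7246.
Social marginal cost = private MC + MEC = 47.0 + 3.4Q.
Set SMC = demand: 47.0 + 3.4Q = 243.9 - 3.5Q → Q* = 28.5362.
The welfare-loss triangle has base |Q_m − Q*| and height MEC(Q_m) (the vertical gap between SMC and demand is zero at Q* and MEC at Q_m).
DWL = ½ × 3.1884 × 22.0000 = 35.0724.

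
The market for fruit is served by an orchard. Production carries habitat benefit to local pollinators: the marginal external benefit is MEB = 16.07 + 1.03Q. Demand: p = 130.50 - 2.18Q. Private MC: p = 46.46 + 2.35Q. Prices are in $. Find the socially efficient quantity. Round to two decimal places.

Q* = 28.60

Social marginal cost = private MC − MEB = 30.39 + 1.32Q.
Set SMC = demand: 30.39 + 1.32Q = 130.50 - 2.18Q → Q* = 28.6029.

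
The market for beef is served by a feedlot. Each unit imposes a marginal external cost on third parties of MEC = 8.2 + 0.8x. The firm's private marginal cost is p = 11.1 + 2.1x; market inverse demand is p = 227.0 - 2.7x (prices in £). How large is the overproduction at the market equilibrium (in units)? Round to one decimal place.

Market equilibrium (private): 11.1 + 2.1x = 227.0 - 2.7x → x_m = 44.9792.
Social marginal cost = private MC + MEC = 19.3 + 2.9x.
Set SMC = demand: 19.3 + 2.9x = 227.0 - 2.7x → x* = 37.0893.
Gap = |44.9792 − 37.0893| = 7.8899.

7.9 units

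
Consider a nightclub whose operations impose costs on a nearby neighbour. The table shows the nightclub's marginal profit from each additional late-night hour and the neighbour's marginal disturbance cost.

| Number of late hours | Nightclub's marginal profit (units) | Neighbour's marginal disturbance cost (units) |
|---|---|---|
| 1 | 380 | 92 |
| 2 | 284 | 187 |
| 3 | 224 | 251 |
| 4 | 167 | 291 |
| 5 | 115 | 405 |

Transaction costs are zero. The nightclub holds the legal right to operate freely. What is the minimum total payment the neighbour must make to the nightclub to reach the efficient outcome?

Left alone the nightclub would choose level 5 (marginal profit stays positive).
Efficient level: k* = 2 (marginal profit ≥ marginal disturbance cost through 2).
The neighbour must at least cover the nightclub's forgone profit from cutting 5→2: 224 + 167 + 115 = 506.

506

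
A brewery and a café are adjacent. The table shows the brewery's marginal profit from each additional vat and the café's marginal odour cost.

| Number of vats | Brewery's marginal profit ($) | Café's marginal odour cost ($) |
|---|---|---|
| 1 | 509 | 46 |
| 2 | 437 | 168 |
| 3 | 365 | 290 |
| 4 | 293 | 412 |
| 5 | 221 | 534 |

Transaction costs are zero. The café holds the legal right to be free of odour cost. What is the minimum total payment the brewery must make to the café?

$504

Efficient level: marginal profit ≥ marginal odour cost through level 3, so k* = 3.
With the café holding the right, the brewery must at least compensate total damage at k*: 46 + 168 + 290 = 504.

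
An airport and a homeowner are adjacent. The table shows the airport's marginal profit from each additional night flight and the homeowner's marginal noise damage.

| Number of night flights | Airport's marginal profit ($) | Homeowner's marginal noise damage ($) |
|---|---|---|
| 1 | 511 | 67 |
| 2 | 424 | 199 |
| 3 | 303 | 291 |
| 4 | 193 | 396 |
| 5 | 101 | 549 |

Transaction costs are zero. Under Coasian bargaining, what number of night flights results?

3

Bargaining reaches the level where marginal profit last exceeds marginal noise damage.
That holds through level 3 (303 ≥ 291) but not at 4 (193 < 396).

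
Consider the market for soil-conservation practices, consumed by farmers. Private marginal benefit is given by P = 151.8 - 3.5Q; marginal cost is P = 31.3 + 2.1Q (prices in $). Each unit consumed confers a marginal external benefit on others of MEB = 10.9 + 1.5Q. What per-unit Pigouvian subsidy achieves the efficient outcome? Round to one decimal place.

subsidy = $59.0 per unit

Social marginal benefit = demand + MEB = 162.7 - 2.0Q.
Set SMB = MC: 162.7 - 2.0Q = 31.3 + 2.1Q → Q* = 32.0488.
The Pigouvian subsidy equals MEB at Q*: 10.9 + 1.5×32.0488 = 58.9732.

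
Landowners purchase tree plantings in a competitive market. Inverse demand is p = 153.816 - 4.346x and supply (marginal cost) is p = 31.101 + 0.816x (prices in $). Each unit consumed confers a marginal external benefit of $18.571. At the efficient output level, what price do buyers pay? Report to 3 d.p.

Social marginal benefit = demand + MEB = 172.387 - 4.346x.
Set SMB = MC: 172.387 - 4.346x = 31.101 + 0.816x → x* = 27.3704.
Consumer price on the demand curve at x*: 153.816 − 4.346×27.3704 = 34.8642.

P = $34.864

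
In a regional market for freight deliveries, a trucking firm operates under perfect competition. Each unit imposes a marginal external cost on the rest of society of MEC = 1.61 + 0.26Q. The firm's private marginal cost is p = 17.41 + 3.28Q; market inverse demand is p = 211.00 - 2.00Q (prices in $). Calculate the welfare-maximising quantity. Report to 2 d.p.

Social marginal cost = private MC + MEC = 19.02 + 3.54Q.
Set SMC = demand: 19.02 + 3.54Q = 211.00 - 2.00Q → Q* = 34.6534.

Q* = 34.65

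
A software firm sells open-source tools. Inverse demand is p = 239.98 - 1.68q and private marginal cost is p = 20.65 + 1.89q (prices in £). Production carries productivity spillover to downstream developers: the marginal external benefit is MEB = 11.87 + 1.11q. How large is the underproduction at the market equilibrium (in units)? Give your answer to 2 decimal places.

32.55 units

Market equilibrium (private): 20.65 + 1.89q = 239.98 - 1.68q → q_m = 61.4370.
Social marginal cost = private MC − MEB = 8.78 + 0.78q.
Set SMC = demand: 8.78 + 0.78q = 239.98 - 1.68q → q* = 93.9837.
Gap = |61.4370 − 93.9837| = 32.5467.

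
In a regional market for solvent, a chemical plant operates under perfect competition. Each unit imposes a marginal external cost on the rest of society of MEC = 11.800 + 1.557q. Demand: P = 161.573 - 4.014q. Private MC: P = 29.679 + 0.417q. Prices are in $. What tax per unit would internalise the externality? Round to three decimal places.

tax = $43.027 per unit

Social marginal cost = private MC + MEC = 41.479 + 1.974q.
Set SMC = demand: 41.479 + 1.974q = 161.573 - 4.014q → q* = 20.0558.
The Pigouvian tax equals MEC at q*: 11.800 + 1.557×20.0558 = 43.0269.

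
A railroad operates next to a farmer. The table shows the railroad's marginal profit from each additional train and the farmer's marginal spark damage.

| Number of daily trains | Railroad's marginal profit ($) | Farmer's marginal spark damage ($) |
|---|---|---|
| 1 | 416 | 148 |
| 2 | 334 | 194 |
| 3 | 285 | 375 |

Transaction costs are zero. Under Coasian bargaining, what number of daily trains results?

2

Bargaining reaches the level where marginal profit last exceeds marginal spark damage.
That holds through level 2 (334 ≥ 194) but not at 3 (285 < 375).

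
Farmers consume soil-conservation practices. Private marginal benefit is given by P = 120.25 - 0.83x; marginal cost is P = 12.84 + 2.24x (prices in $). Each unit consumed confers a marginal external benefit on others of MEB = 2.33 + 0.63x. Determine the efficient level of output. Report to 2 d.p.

x* = 44.98

Social marginal benefit = demand + MEB = 122.58 - 0.20x.
Set SMB = MC: 122.58 - 0.20x = 12.84 + 2.24x → x* = 44.9754.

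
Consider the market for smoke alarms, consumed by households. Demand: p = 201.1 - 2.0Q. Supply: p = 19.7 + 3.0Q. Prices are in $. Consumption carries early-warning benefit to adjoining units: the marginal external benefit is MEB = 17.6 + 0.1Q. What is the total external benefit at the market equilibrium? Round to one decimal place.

Market equilibrium (private): 19.7 + 3.0Q = 201.1 - 2.0Q → Q_m = 36.2800.
Total external benefit = ∫₀^{Q_m} (17.6 + 0.1Q) dQ = 17.6×36.2800 + ½×0.1×36.2800² = 704.3399.

$704.3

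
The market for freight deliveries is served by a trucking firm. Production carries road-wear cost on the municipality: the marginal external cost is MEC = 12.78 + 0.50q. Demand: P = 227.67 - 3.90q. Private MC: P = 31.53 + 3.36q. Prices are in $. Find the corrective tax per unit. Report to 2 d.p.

tax = $24.59 per unit

Social marginal cost = private MC + MEC = 44.31 + 3.86q.
Set SMC = demand: 44.31 + 3.86q = 227.67 - 3.90q → q* = 23.6289.
The Pigouvian tax equals MEC at q*: 12.78 + 0.50×23.6289 = 24.5945.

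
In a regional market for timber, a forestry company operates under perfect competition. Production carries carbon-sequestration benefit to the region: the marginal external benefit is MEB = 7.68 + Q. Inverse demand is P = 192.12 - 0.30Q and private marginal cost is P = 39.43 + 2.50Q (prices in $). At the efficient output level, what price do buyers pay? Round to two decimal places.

Social marginal cost = private MC − MEB = 31.75 + 1.50Q.
Set SMC = demand: 31.75 + 1.50Q = 192.12 - 0.30Q → Q* = 89.0944.
Consumer price on the demand curve at Q*: 192.12 − 0.30×89.0944 = 165.3917.

P = $165.39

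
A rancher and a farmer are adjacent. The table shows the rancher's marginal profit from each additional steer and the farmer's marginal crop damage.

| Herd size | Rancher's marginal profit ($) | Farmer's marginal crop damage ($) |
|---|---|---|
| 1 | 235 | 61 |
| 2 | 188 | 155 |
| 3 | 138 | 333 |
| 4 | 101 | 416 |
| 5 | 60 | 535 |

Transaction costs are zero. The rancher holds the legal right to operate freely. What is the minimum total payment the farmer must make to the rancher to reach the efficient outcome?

$299

Left alone the rancher would choose level 5 (marginal profit stays positive).
Efficient level: k* = 2 (marginal profit ≥ marginal crop damage through 2).
The farmer must at least cover the rancher's forgone profit from cutting 5→2: 138 + 101 + 60 = 299.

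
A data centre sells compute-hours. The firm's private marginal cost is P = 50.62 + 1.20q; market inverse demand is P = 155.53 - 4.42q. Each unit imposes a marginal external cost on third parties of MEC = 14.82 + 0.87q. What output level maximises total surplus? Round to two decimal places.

q* = 13.88

Social marginal cost = private MC + MEC = 65.44 + 2.07q.
Set SMC = demand: 65.44 + 2.07q = 155.53 - 4.42q → q* = 13.8814.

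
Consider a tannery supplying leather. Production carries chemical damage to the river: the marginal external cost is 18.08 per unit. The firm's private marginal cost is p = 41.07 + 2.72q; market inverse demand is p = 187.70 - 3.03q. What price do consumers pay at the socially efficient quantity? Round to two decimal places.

P = 119.96

Social marginal cost = private MC + MEC = 59.15 + 2.72q.
Set SMC = demand: 59.15 + 2.72q = 187.70 - 3.03q → q* = 22.3565.
Consumer price on the demand curve at q*: 187.70 − 3.03×22.3565 = 119.9598.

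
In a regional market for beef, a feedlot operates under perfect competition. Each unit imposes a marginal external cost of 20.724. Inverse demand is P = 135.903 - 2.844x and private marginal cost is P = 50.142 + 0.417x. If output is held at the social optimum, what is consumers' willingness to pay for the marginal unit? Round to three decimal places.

Social marginal cost = private MC + MEC = 70.866 + 0.417x.
Set SMC = demand: 70.866 + 0.417x = 135.903 - 2.844x → x* = 19.9439.
Consumer price on the demand curve at x*: 135.903 − 2.844×19.9439 = 79.1825.

P = 79.183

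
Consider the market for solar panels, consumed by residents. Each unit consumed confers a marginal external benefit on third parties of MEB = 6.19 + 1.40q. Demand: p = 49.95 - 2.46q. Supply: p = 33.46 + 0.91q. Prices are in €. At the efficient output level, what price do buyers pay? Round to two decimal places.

P = €21.63

Social marginal benefit = demand + MEB = 56.14 - 1.06q.
Set SMB = MC: 56.14 - 1.06q = 33.46 + 0.91q → q* = 11.5127.
Consumer price on the demand curve at q*: 49.95 − 2.46×11.5127 = 21.6288.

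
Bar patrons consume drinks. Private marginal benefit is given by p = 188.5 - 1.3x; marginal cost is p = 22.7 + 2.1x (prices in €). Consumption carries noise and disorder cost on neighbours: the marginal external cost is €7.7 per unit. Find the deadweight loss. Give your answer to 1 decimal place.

Market equilibrium (private): 22.7 + 2.1x = 188.5 - 1.3x → x_m = 48.7647.
Social marginal benefit = demand − MEC = 180.8 - 1.3x.
Set SMB = MC: 180.8 - 1.3x = 22.7 + 2.1x → x* = 46.5000.
Between x* and x_m the wedge MC − SMB runs linearly from 0 to MEC(x_m), so the loss is a triangle.
DWL = ½ × 2.2647 × 7.7000 = 8.7191.

DWL = €8.7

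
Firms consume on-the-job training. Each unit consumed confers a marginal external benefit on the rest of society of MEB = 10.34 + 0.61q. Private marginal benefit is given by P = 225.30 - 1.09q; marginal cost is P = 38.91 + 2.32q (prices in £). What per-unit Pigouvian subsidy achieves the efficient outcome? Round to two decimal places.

subsidy = £53.20 per unit

Social marginal benefit = demand + MEB = 235.64 - 0.48q.
Set SMB = MC: 235.64 - 0.48q = 38.91 + 2.32q → q* = 70.2607.
The Pigouvian subsidy equals MEB at q*: 10.34 + 0.61×70.2607 = 53.1990.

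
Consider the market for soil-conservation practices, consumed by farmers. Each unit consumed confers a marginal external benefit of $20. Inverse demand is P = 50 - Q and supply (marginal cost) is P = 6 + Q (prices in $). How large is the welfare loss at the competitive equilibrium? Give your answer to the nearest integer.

DWL = $100

Market equilibrium (private): 6 + Q = 50 - Q → Q_m = 22.0000.
Social marginal benefit = demand + MEB = 70 - Q.
Set SMB = MC: 70 - Q = 6 + Q → Q* = 32.0000.
Between Q* and Q_m the wedge SMB − MC runs linearly from 0 to MEB(Q_m), so the loss is a triangle.
DWL = ½ × 10.0000 × 20.0000 = 100.0000.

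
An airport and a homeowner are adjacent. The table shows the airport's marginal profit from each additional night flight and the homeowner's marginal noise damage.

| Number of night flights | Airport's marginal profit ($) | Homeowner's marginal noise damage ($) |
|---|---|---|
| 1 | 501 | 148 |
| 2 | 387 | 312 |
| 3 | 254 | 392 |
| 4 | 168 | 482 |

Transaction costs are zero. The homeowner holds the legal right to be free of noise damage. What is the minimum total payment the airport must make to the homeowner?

$460

Efficient level: marginal profit ≥ marginal noise damage through level 2, so k* = 2.
With the homeowner holding the right, the airport must at least compensate total damage at k*: 148 + 312 = 460.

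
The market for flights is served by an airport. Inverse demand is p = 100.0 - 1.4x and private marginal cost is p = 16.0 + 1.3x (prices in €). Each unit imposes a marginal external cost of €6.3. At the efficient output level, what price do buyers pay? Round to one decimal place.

P = €59.7

Social marginal cost = private MC + MEC = 22.3 + 1.3x.
Set SMC = demand: 22.3 + 1.3x = 100.0 - 1.4x → x* = 28.7778.
Consumer price on the demand curve at x*: 100.0 − 1.4×28.7778 = 59.7111.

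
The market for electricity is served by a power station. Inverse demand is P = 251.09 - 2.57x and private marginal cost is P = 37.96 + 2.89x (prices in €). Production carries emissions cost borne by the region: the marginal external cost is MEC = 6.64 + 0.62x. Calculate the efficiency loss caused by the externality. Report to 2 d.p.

DWL = €78.22

Market equilibrium (private): 37.96 + 2.89x = 251.09 - 2.57x → x_m = 39.0348.
Social marginal cost = private MC + MEC = 44.60 + 3.51x.
Set SMC = demand: 44.60 + 3.51x = 251.09 - 2.57x → x* = 33.9622.
The welfare-loss triangle has base |x_m − x*| and height MEC(x_m) (the vertical gap between SMC and demand is zero at x* and MEC at x_m).
DWL = ½ × 5.0726 × 30.8416 = 78.2236.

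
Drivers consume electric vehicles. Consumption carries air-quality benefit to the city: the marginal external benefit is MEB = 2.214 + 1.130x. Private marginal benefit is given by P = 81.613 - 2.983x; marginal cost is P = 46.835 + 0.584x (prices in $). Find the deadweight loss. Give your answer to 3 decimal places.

DWL = $35.919

Market equilibrium (private): 46.835 + 0.584x = 81.613 - 2.983x → x_m = 9.7499.
Social marginal benefit = demand + MEB = 83.827 - 1.853x.
Set SMB = MC: 83.827 - 1.853x = 46.835 + 0.584x → x* = 15.1793.
The welfare-loss triangle has base |x_m − x*| and height MEB(x_m) (the vertical gap between SMB and MC is zero at x* and MEB at x_m).
DWL = ½ × 5.4294 × 13.2314 = 35.9193.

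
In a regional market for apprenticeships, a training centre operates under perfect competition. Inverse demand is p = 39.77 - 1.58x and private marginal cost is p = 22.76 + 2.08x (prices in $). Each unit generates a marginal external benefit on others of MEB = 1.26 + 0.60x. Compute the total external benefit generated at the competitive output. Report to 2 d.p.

Market equilibrium (private): 22.76 + 2.08x = 39.77 - 1.58x → x_m = 4.6475.
Total external benefit = ∫₀^{x_m} (1.26 + 0.60x) dx = 1.26×4.6475 + ½×0.60×4.6475² = 12.3356.

$12.34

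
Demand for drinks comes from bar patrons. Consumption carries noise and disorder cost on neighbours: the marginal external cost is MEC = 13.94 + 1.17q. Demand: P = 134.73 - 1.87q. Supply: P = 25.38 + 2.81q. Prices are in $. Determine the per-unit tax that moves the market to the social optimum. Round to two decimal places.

tax = $33.02 per unit

Social marginal benefit = demand − MEC = 120.79 - 3.04q.
Set SMB = MC: 120.79 - 3.04q = 25.38 + 2.81q → q* = 16.3094.
The Pigouvian tax equals MEC at q*: 13.94 + 1.17×16.3094 = 33.0220.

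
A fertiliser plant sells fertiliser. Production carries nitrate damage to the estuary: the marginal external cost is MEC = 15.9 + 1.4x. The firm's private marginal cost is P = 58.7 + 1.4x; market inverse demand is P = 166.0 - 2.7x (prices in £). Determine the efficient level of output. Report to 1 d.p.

x* = 16.6

Social marginal cost = private MC + MEC = 74.6 + 2.8x.
Set SMC = demand: 74.6 + 2.8x = 166.0 - 2.7x → x* = 16.6182.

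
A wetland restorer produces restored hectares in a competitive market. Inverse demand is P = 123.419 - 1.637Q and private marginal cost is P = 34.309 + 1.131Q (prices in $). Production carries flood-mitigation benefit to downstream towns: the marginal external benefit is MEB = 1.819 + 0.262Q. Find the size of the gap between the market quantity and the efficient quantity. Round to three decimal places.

Market equilibrium (private): 34.309 + 1.131Q = 123.419 - 1.637Q → Q_m = 32.1929.
Social marginal cost = private MC − MEB = 32.490 + 0.869Q.
Set SMC = demand: 32.490 + 0.869Q = 123.419 - 1.637Q → Q* = 36.2845.
Gap = |32.1929 − 36.2845| = 4.0916.

4.092 units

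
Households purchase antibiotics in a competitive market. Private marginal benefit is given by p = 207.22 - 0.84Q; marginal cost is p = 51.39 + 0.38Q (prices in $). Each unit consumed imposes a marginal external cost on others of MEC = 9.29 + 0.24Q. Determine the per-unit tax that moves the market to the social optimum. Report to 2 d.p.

tax = $33.38 per unit

Social marginal benefit = demand − MEC = 197.93 - 1.08Q.
Set SMB = MC: 197.93 - 1.08Q = 51.39 + 0.38Q → Q* = 100.3699.
The Pigouvian tax equals MEC at Q*: 9.29 + 0.24×100.3699 = 33.3788.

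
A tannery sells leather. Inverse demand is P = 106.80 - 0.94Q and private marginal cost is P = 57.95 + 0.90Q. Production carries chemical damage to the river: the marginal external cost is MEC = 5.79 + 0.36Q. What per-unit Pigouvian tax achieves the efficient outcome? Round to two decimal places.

Social marginal cost = private MC + MEC = 63.74 + 1.26Q.
Set SMC = demand: 63.74 + 1.26Q = 106.80 - 0.94Q → Q* = 19.5727.
The Pigouvian tax equals MEC at Q*: 5.79 + 0.36×19.5727 = 12.8362.

tax = 12.84 per unit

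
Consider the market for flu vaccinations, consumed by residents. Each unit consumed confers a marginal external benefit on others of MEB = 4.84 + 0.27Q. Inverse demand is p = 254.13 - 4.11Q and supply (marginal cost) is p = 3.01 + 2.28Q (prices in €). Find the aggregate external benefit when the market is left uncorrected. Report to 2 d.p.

Market equilibrium (private): 3.01 + 2.28Q = 254.13 - 4.11Q → Q_m = 39.2989.
Total external benefit = ∫₀^{Q_m} (4.84 + 0.27Q) dQ = 4.84×39.2989 + ½×0.27×39.2989² = 398.7012.

€398.70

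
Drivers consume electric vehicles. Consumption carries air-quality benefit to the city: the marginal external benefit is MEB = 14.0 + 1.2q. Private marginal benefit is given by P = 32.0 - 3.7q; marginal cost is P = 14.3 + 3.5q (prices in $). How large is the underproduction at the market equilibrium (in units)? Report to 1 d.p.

Market equilibrium (private): 14.3 + 3.5q = 32.0 - 3.7q → q_m = 2.4583.
Social marginal benefit = demand + MEB = 46.0 - 2.5q.
Set SMB = MC: 46.0 - 2.5q = 14.3 + 3.5q → q* = 5.2833.
Gap = |2.4583 − 5.2833| = 2.8250.

2.8 units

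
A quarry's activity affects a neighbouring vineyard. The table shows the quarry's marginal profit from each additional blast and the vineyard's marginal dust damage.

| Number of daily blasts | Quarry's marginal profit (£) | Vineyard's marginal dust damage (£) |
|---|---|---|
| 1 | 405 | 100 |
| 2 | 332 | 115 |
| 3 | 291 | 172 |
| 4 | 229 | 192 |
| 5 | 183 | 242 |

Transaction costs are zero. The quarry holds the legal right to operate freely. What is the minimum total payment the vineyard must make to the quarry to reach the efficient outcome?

Left alone the quarry would choose level 5 (marginal profit stays positive).
Efficient level: k* = 4 (marginal profit ≥ marginal dust damage through 4).
The vineyard must at least cover the quarry's forgone profit from cutting 5→4: 183 = 183.

£183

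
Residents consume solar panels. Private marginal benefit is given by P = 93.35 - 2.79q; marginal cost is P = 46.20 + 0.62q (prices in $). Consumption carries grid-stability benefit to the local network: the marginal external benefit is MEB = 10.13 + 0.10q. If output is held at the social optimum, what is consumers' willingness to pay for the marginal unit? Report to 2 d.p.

P = $45.07

Social marginal benefit = demand + MEB = 103.48 - 2.69q.
Set SMB = MC: 103.48 - 2.69q = 46.20 + 0.62q → q* = 17.3051.
Consumer price on the demand curve at q*: 93.35 − 2.79×17.3051 = 45.0688.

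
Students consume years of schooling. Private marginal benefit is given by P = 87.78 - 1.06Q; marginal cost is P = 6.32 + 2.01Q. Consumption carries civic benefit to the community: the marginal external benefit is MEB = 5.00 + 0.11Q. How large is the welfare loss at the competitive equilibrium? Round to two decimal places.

Market equilibrium (private): 6.32 + 2.01Q = 87.78 - 1.06Q → Q_m = 26.5342.
Social marginal benefit = demand + MEB = 92.78 - 0.95Q.
Set SMB = MC: 92.78 - 0.95Q = 6.32 + 2.01Q → Q* = 29.2095.
The loss is the area between SMB and MC from Q* to Q_m; with linear curves that's a triangle of height MEB(Q_m).
DWL = ½ × 2.6753 × 7.9188 = 10.5926.

DWL = 10.59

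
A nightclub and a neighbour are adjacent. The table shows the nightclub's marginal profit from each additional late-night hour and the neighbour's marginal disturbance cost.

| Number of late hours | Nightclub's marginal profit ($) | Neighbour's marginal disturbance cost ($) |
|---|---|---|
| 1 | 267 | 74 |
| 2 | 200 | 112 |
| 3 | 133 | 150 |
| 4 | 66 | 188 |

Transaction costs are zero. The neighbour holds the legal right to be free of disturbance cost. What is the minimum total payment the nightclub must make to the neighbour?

$186

Efficient level: marginal profit ≥ marginal disturbance cost through level 2, so k* = 2.
With the neighbour holding the right, the nightclub must at least compensate total damage at k*: 74 + 112 = 186.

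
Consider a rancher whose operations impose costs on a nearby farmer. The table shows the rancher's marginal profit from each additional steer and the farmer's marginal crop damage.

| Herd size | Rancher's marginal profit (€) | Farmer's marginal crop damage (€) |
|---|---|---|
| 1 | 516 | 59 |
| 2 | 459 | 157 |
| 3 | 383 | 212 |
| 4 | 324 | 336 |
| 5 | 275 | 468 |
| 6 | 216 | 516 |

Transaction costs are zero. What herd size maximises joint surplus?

3

Bargaining reaches the level where marginal profit last exceeds marginal crop damage.
That holds through level 3 (383 ≥ 212) but not at 4 (324 < 336).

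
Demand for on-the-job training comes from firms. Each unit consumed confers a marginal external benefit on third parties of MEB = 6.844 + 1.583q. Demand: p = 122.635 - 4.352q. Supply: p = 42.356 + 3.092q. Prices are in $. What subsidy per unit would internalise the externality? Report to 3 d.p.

Social marginal benefit = demand + MEB = 129.479 - 2.769q.
Set SMB = MC: 129.479 - 2.769q = 42.356 + 3.092q → q* = 14.8649.
The Pigouvian subsidy equals MEB at q*: 6.844 + 1.583×14.8649 = 30.3751.

subsidy = $30.375 per unit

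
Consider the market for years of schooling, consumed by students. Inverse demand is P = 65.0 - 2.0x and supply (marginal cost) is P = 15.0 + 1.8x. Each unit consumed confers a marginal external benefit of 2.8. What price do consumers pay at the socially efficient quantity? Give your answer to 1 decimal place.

Social marginal benefit = demand + MEB = 67.8 - 2.0x.
Set SMB = MC: 67.8 - 2.0x = 15.0 + 1.8x → x* = 13.8947.
Consumer price on the demand curve at x*: 65.0 − 2.0×13.8947 = 37.2106.

P = 37.2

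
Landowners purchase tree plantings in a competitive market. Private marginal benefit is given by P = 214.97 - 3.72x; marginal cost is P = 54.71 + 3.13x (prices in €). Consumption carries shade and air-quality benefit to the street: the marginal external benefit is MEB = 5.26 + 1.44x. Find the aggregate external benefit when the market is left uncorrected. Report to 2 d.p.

€517.16

Market equilibrium (private): 54.71 + 3.13x = 214.97 - 3.72x → x_m = 23.3956.
Total external benefit = ∫₀^{x_m} (5.26 + 1.44x) dx = 5.26×23.3956 + ½×1.44×23.3956² = 517.1558.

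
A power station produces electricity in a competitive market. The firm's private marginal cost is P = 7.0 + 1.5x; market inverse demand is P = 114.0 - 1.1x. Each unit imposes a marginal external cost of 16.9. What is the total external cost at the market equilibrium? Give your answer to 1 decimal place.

Market equilibrium (private): 7.0 + 1.5x = 114.0 - 1.1x → x_m = 41.1538.
Total external cost = MEC × x_m = 16.9 × 41.1538 = 695.4992.

695.5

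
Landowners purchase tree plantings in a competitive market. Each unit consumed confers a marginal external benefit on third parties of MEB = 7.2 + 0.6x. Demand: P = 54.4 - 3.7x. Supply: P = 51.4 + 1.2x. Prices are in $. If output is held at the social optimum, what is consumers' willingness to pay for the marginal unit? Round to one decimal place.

P = $45.6

Social marginal benefit = demand + MEB = 61.6 - 3.1x.
Set SMB = MC: 61.6 - 3.1x = 51.4 + 1.2x → x* = 2.3721.
Consumer price on the demand curve at x*: 54.4 − 3.7×2.3721 = 45.6232.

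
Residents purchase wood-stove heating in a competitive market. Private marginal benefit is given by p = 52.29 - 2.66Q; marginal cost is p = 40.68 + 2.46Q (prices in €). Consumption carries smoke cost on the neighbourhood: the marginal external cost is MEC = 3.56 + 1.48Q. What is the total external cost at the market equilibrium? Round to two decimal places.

Market equilibrium (private): 40.68 + 2.46Q = 52.29 - 2.66Q → Q_m = 2.2676.
Total external cost = ∫₀^{Q_m} (3.56 + 1.48Q) dQ = 3.56×2.2676 + ½×1.48×2.2676² = 11.8777.

€11.88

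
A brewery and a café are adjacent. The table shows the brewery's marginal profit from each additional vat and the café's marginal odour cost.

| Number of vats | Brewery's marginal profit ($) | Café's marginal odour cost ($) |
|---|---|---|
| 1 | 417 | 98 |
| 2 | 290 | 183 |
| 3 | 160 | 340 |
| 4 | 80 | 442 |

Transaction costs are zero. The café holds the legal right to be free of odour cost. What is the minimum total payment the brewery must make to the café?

Efficient level: marginal profit ≥ marginal odour cost through level 2, so k* = 2.
With the café holding the right, the brewery must at least compensate total damage at k*: 98 + 183 = 281.

$281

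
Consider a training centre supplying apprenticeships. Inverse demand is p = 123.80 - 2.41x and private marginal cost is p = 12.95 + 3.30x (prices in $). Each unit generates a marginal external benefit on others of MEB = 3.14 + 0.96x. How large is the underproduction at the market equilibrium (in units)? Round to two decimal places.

Market equilibrium (private): 12.95 + 3.30x = 123.80 - 2.41x → x_m = 19.4133.
Social marginal cost = private MC − MEB = 9.81 + 2.34x.
Set SMC = demand: 9.81 + 2.34x = 123.80 - 2.41x → x* = 23.9979.
Gap = |19.4133 − 23.9979| = 4.5846.

4.58 units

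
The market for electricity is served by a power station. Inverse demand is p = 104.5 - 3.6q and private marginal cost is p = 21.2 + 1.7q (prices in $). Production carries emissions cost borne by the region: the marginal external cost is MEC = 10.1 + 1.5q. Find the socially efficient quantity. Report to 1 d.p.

q* = 10.8

Social marginal cost = private MC + MEC = 31.3 + 3.2q.
Set SMC = demand: 31.3 + 3.2q = 104.5 - 3.6q → q* = 10.7647.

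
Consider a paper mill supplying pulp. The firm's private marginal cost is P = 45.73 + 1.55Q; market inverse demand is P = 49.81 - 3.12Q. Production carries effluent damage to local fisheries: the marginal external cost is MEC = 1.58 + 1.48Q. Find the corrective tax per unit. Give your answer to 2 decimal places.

tax = 2.18 per unit

Social marginal cost = private MC + MEC = 47.31 + 3.03Q.
Set SMC = demand: 47.31 + 3.03Q = 49.81 - 3.12Q → Q* = 0.4065.
The Pigouvian tax equals MEC at Q*: 1.58 + 1.48×0.4065 = 2.1816.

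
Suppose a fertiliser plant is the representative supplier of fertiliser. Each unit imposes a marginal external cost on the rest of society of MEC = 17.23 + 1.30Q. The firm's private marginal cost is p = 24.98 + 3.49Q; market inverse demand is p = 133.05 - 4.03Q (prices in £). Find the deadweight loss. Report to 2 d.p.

Market equilibrium (private): 24.98 + 3.49Q = 133.05 - 4.03Q → Q_m = 14.3710.
Social marginal cost = private MC + MEC = 42.21 + 4.79Q.
Set SMC = demand: 42.21 + 4.79Q = 133.05 - 4.03Q → Q* = 10.2993.
The welfare-loss triangle has base |Q_m − Q*| and height MEC(Q_m) (the vertical gap between SMC and demand is zero at Q* and MEC at Q_m).
DWL = ½ × 4.0717 × 35.9123 = 73.1121.

DWL = £73.11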